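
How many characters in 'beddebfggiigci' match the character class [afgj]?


Character class [afgj] matches any of: {a, f, g, j}
Scanning string 'beddebfggiigci' character by character:
  pos 0: 'b' -> no
  pos 1: 'e' -> no
  pos 2: 'd' -> no
  pos 3: 'd' -> no
  pos 4: 'e' -> no
  pos 5: 'b' -> no
  pos 6: 'f' -> MATCH
  pos 7: 'g' -> MATCH
  pos 8: 'g' -> MATCH
  pos 9: 'i' -> no
  pos 10: 'i' -> no
  pos 11: 'g' -> MATCH
  pos 12: 'c' -> no
  pos 13: 'i' -> no
Total matches: 4

4


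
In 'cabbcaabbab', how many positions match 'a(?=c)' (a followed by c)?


Lookahead 'a(?=c)' matches 'a' only when followed by 'c'.
String: 'cabbcaabbab'
Checking each position where char is 'a':
  pos 1: 'a' -> no (next='b')
  pos 5: 'a' -> no (next='a')
  pos 6: 'a' -> no (next='b')
  pos 9: 'a' -> no (next='b')
Matching positions: []
Count: 0

0


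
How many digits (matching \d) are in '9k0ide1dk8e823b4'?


\d matches any digit 0-9.
Scanning '9k0ide1dk8e823b4':
  pos 0: '9' -> DIGIT
  pos 2: '0' -> DIGIT
  pos 6: '1' -> DIGIT
  pos 9: '8' -> DIGIT
  pos 11: '8' -> DIGIT
  pos 12: '2' -> DIGIT
  pos 13: '3' -> DIGIT
  pos 15: '4' -> DIGIT
Digits found: ['9', '0', '1', '8', '8', '2', '3', '4']
Total: 8

8


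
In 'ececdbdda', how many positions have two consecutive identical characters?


Looking for consecutive identical characters in 'ececdbdda':
  pos 0-1: 'e' vs 'c' -> different
  pos 1-2: 'c' vs 'e' -> different
  pos 2-3: 'e' vs 'c' -> different
  pos 3-4: 'c' vs 'd' -> different
  pos 4-5: 'd' vs 'b' -> different
  pos 5-6: 'b' vs 'd' -> different
  pos 6-7: 'd' vs 'd' -> MATCH ('dd')
  pos 7-8: 'd' vs 'a' -> different
Consecutive identical pairs: ['dd']
Count: 1

1


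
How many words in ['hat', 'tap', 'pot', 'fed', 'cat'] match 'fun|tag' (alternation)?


Alternation 'fun|tag' matches either 'fun' or 'tag'.
Checking each word:
  'hat' -> no
  'tap' -> no
  'pot' -> no
  'fed' -> no
  'cat' -> no
Matches: []
Count: 0

0


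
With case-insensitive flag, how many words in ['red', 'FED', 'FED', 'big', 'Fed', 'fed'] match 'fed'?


Case-insensitive matching: compare each word's lowercase form to 'fed'.
  'red' -> lower='red' -> no
  'FED' -> lower='fed' -> MATCH
  'FED' -> lower='fed' -> MATCH
  'big' -> lower='big' -> no
  'Fed' -> lower='fed' -> MATCH
  'fed' -> lower='fed' -> MATCH
Matches: ['FED', 'FED', 'Fed', 'fed']
Count: 4

4


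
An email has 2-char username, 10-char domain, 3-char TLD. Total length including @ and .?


An email address has format: username@domain.tld
Username length: 2
'@' character: 1
Domain length: 10
'.' character: 1
TLD length: 3
Total = 2 + 1 + 10 + 1 + 3 = 17

17


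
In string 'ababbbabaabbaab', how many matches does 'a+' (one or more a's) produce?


Pattern 'a+' matches one or more consecutive a's.
String: 'ababbbabaabbaab'
Scanning for runs of a:
  Match 1: 'a' (length 1)
  Match 2: 'a' (length 1)
  Match 3: 'a' (length 1)
  Match 4: 'aa' (length 2)
  Match 5: 'aa' (length 2)
Total matches: 5

5


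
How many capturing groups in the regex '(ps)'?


To count capturing groups, count each '(' that starts a group.
Pattern: '(ps)'
Walking through the pattern:
  Position 0: '(' -> group #1
Total capturing groups: 1

1


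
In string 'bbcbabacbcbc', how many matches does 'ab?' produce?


Pattern 'ab?' matches 'a' optionally followed by 'b'.
String: 'bbcbabacbcbc'
Scanning left to right for 'a' then checking next char:
  Match 1: 'ab' (a followed by b)
  Match 2: 'a' (a not followed by b)
Total matches: 2

2


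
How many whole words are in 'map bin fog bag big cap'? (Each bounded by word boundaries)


Word boundaries (\b) mark the start/end of each word.
Text: 'map bin fog bag big cap'
Splitting by whitespace:
  Word 1: 'map'
  Word 2: 'bin'
  Word 3: 'fog'
  Word 4: 'bag'
  Word 5: 'big'
  Word 6: 'cap'
Total whole words: 6

6


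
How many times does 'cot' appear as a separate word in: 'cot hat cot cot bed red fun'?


Scanning each word for exact match 'cot':
  Word 1: 'cot' -> MATCH
  Word 2: 'hat' -> no
  Word 3: 'cot' -> MATCH
  Word 4: 'cot' -> MATCH
  Word 5: 'bed' -> no
  Word 6: 'red' -> no
  Word 7: 'fun' -> no
Total matches: 3

3


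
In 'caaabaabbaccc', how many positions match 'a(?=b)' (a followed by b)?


Lookahead 'a(?=b)' matches 'a' only when followed by 'b'.
String: 'caaabaabbaccc'
Checking each position where char is 'a':
  pos 1: 'a' -> no (next='a')
  pos 2: 'a' -> no (next='a')
  pos 3: 'a' -> MATCH (next='b')
  pos 5: 'a' -> no (next='a')
  pos 6: 'a' -> MATCH (next='b')
  pos 9: 'a' -> no (next='c')
Matching positions: [3, 6]
Count: 2

2


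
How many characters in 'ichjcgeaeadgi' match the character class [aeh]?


Character class [aeh] matches any of: {a, e, h}
Scanning string 'ichjcgeaeadgi' character by character:
  pos 0: 'i' -> no
  pos 1: 'c' -> no
  pos 2: 'h' -> MATCH
  pos 3: 'j' -> no
  pos 4: 'c' -> no
  pos 5: 'g' -> no
  pos 6: 'e' -> MATCH
  pos 7: 'a' -> MATCH
  pos 8: 'e' -> MATCH
  pos 9: 'a' -> MATCH
  pos 10: 'd' -> no
  pos 11: 'g' -> no
  pos 12: 'i' -> no
Total matches: 5

5


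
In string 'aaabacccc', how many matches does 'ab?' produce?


Pattern 'ab?' matches 'a' optionally followed by 'b'.
String: 'aaabacccc'
Scanning left to right for 'a' then checking next char:
  Match 1: 'a' (a not followed by b)
  Match 2: 'a' (a not followed by b)
  Match 3: 'ab' (a followed by b)
  Match 4: 'a' (a not followed by b)
Total matches: 4

4


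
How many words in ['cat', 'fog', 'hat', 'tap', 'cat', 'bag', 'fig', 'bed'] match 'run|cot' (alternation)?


Alternation 'run|cot' matches either 'run' or 'cot'.
Checking each word:
  'cat' -> no
  'fog' -> no
  'hat' -> no
  'tap' -> no
  'cat' -> no
  'bag' -> no
  'fig' -> no
  'bed' -> no
Matches: []
Count: 0

0


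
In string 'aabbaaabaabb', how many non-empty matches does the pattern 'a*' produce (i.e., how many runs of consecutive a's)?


Pattern 'a*' matches zero or more a's. We want non-empty runs of consecutive a's.
String: 'aabbaaabaabb'
Walking through the string to find runs of a's:
  Run 1: positions 0-1 -> 'aa'
  Run 2: positions 4-6 -> 'aaa'
  Run 3: positions 8-9 -> 'aa'
Non-empty runs found: ['aa', 'aaa', 'aa']
Count: 3

3


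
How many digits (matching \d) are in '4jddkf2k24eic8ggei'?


\d matches any digit 0-9.
Scanning '4jddkf2k24eic8ggei':
  pos 0: '4' -> DIGIT
  pos 6: '2' -> DIGIT
  pos 8: '2' -> DIGIT
  pos 9: '4' -> DIGIT
  pos 13: '8' -> DIGIT
Digits found: ['4', '2', '2', '4', '8']
Total: 5

5


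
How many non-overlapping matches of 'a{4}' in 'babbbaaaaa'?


Pattern 'a{4}' matches exactly 4 consecutive a's (greedy, non-overlapping).
String: 'babbbaaaaa'
Scanning for runs of a's:
  Run at pos 1: 'a' (length 1) -> 0 match(es)
  Run at pos 5: 'aaaaa' (length 5) -> 1 match(es)
Matches found: ['aaaa']
Total: 1

1


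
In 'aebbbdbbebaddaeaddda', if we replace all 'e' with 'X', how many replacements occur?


re.sub('e', 'X', text) replaces every occurrence of 'e' with 'X'.
Text: 'aebbbdbbebaddaeaddda'
Scanning for 'e':
  pos 1: 'e' -> replacement #1
  pos 8: 'e' -> replacement #2
  pos 14: 'e' -> replacement #3
Total replacements: 3

3


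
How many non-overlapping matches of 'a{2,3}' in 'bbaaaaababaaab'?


Pattern 'a{2,3}' matches between 2 and 3 consecutive a's (greedy).
String: 'bbaaaaababaaab'
Finding runs of a's and applying greedy matching:
  Run at pos 2: 'aaaaa' (length 5)
  Run at pos 8: 'a' (length 1)
  Run at pos 10: 'aaa' (length 3)
Matches: ['aaa', 'aa', 'aaa']
Count: 3

3


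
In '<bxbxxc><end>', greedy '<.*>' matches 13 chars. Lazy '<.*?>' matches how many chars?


Greedy '<.*>' tries to match as MUCH as possible.
Lazy '<.*?>' tries to match as LITTLE as possible.

String: '<bxbxxc><end>'
Greedy '<.*>' starts at first '<' and extends to the LAST '>': '<bxbxxc><end>' (13 chars)
Lazy '<.*?>' starts at first '<' and stops at the FIRST '>': '<bxbxxc>' (8 chars)

8


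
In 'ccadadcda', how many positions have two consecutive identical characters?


Looking for consecutive identical characters in 'ccadadcda':
  pos 0-1: 'c' vs 'c' -> MATCH ('cc')
  pos 1-2: 'c' vs 'a' -> different
  pos 2-3: 'a' vs 'd' -> different
  pos 3-4: 'd' vs 'a' -> different
  pos 4-5: 'a' vs 'd' -> different
  pos 5-6: 'd' vs 'c' -> different
  pos 6-7: 'c' vs 'd' -> different
  pos 7-8: 'd' vs 'a' -> different
Consecutive identical pairs: ['cc']
Count: 1

1


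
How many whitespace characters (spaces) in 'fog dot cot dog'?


\s matches whitespace characters (spaces, tabs, etc.).
Text: 'fog dot cot dog'
This text has 4 words separated by spaces.
Number of spaces = number of words - 1 = 4 - 1 = 3

3


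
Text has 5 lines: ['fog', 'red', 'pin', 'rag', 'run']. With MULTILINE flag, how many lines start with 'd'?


With MULTILINE flag, ^ matches the start of each line.
Lines: ['fog', 'red', 'pin', 'rag', 'run']
Checking which lines start with 'd':
  Line 1: 'fog' -> no
  Line 2: 'red' -> no
  Line 3: 'pin' -> no
  Line 4: 'rag' -> no
  Line 5: 'run' -> no
Matching lines: []
Count: 0

0


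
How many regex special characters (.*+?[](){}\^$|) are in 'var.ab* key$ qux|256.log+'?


Regex special characters are: . * + ? [ ] ( ) { } \ ^ $ |
Scanning 'var.ab* key$ qux|256.log+':
  pos 3: '.' -> SPECIAL
  pos 6: '*' -> SPECIAL
  pos 11: '$' -> SPECIAL
  pos 16: '|' -> SPECIAL
  pos 20: '.' -> SPECIAL
  pos 24: '+' -> SPECIAL
Special chars found: ['.', '*', '$', '|', '.', '+']
Total: 6

6


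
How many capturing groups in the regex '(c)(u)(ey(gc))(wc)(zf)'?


To count capturing groups, count each '(' that starts a group.
Pattern: '(c)(u)(ey(gc))(wc)(zf)'
Walking through the pattern:
  Position 0: '(' -> group #1
  Position 3: '(' -> group #2
  Position 6: '(' -> group #3
  Position 9: '(' -> group #4
  Position 14: '(' -> group #5
  Position 18: '(' -> group #6
Total capturing groups: 6

6


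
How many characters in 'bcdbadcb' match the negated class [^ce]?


Negated class [^ce] matches any char NOT in {c, e}
Scanning 'bcdbadcb':
  pos 0: 'b' -> MATCH
  pos 1: 'c' -> no (excluded)
  pos 2: 'd' -> MATCH
  pos 3: 'b' -> MATCH
  pos 4: 'a' -> MATCH
  pos 5: 'd' -> MATCH
  pos 6: 'c' -> no (excluded)
  pos 7: 'b' -> MATCH
Total matches: 6

6


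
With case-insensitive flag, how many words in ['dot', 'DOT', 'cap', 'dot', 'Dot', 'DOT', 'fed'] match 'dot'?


Case-insensitive matching: compare each word's lowercase form to 'dot'.
  'dot' -> lower='dot' -> MATCH
  'DOT' -> lower='dot' -> MATCH
  'cap' -> lower='cap' -> no
  'dot' -> lower='dot' -> MATCH
  'Dot' -> lower='dot' -> MATCH
  'DOT' -> lower='dot' -> MATCH
  'fed' -> lower='fed' -> no
Matches: ['dot', 'DOT', 'dot', 'Dot', 'DOT']
Count: 5

5


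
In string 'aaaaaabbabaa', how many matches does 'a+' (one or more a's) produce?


Pattern 'a+' matches one or more consecutive a's.
String: 'aaaaaabbabaa'
Scanning for runs of a:
  Match 1: 'aaaaaa' (length 6)
  Match 2: 'a' (length 1)
  Match 3: 'aa' (length 2)
Total matches: 3

3


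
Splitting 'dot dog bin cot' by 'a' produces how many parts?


Splitting by 'a' breaks the string at each occurrence of the separator.
Text: 'dot dog bin cot'
Parts after split:
  Part 1: 'dot dog bin cot'
Total parts: 1

1


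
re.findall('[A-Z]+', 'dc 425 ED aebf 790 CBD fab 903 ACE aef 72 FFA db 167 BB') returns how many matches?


Pattern '[A-Z]+' finds one or more uppercase letters.
Text: 'dc 425 ED aebf 790 CBD fab 903 ACE aef 72 FFA db 167 BB'
Scanning for matches:
  Match 1: 'ED'
  Match 2: 'CBD'
  Match 3: 'ACE'
  Match 4: 'FFA'
  Match 5: 'BB'
Total matches: 5

5


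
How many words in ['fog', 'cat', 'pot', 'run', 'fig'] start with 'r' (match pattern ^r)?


Pattern ^r anchors to start of word. Check which words begin with 'r':
  'fog' -> no
  'cat' -> no
  'pot' -> no
  'run' -> MATCH (starts with 'r')
  'fig' -> no
Matching words: ['run']
Count: 1

1


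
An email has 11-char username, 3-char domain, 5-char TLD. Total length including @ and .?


An email address has format: username@domain.tld
Username length: 11
'@' character: 1
Domain length: 3
'.' character: 1
TLD length: 5
Total = 11 + 1 + 3 + 1 + 5 = 21

21


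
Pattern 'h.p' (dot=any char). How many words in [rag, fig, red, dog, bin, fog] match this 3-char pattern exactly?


Pattern 'h.p' means: starts with 'h', any single char, ends with 'p'.
Checking each word (must be exactly 3 chars):
  'rag' (len=3): no
  'fig' (len=3): no
  'red' (len=3): no
  'dog' (len=3): no
  'bin' (len=3): no
  'fog' (len=3): no
Matching words: []
Total: 0

0


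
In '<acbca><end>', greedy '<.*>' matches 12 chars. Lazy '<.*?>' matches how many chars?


Greedy '<.*>' tries to match as MUCH as possible.
Lazy '<.*?>' tries to match as LITTLE as possible.

String: '<acbca><end>'
Greedy '<.*>' starts at first '<' and extends to the LAST '>': '<acbca><end>' (12 chars)
Lazy '<.*?>' starts at first '<' and stops at the FIRST '>': '<acbca>' (7 chars)

7


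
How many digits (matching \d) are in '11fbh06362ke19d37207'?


\d matches any digit 0-9.
Scanning '11fbh06362ke19d37207':
  pos 0: '1' -> DIGIT
  pos 1: '1' -> DIGIT
  pos 5: '0' -> DIGIT
  pos 6: '6' -> DIGIT
  pos 7: '3' -> DIGIT
  pos 8: '6' -> DIGIT
  pos 9: '2' -> DIGIT
  pos 12: '1' -> DIGIT
  pos 13: '9' -> DIGIT
  pos 15: '3' -> DIGIT
  pos 16: '7' -> DIGIT
  pos 17: '2' -> DIGIT
  pos 18: '0' -> DIGIT
  pos 19: '7' -> DIGIT
Digits found: ['1', '1', '0', '6', '3', '6', '2', '1', '9', '3', '7', '2', '0', '7']
Total: 14

14


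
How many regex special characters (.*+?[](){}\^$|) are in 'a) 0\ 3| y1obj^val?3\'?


Regex special characters are: . * + ? [ ] ( ) { } \ ^ $ |
Scanning 'a) 0\ 3| y1obj^val?3\':
  pos 1: ')' -> SPECIAL
  pos 4: '\' -> SPECIAL
  pos 7: '|' -> SPECIAL
  pos 14: '^' -> SPECIAL
  pos 18: '?' -> SPECIAL
  pos 20: '\' -> SPECIAL
Special chars found: [')', '\\', '|', '^', '?', '\\']
Total: 6

6


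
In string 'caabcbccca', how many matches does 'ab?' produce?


Pattern 'ab?' matches 'a' optionally followed by 'b'.
String: 'caabcbccca'
Scanning left to right for 'a' then checking next char:
  Match 1: 'a' (a not followed by b)
  Match 2: 'ab' (a followed by b)
  Match 3: 'a' (a not followed by b)
Total matches: 3

3


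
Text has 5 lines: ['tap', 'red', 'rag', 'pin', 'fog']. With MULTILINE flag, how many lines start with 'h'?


With MULTILINE flag, ^ matches the start of each line.
Lines: ['tap', 'red', 'rag', 'pin', 'fog']
Checking which lines start with 'h':
  Line 1: 'tap' -> no
  Line 2: 'red' -> no
  Line 3: 'rag' -> no
  Line 4: 'pin' -> no
  Line 5: 'fog' -> no
Matching lines: []
Count: 0

0


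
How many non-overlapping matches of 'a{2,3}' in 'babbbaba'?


Pattern 'a{2,3}' matches between 2 and 3 consecutive a's (greedy).
String: 'babbbaba'
Finding runs of a's and applying greedy matching:
  Run at pos 1: 'a' (length 1)
  Run at pos 5: 'a' (length 1)
  Run at pos 7: 'a' (length 1)
Matches: []
Count: 0

0


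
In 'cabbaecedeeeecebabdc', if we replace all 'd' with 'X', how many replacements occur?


re.sub('d', 'X', text) replaces every occurrence of 'd' with 'X'.
Text: 'cabbaecedeeeecebabdc'
Scanning for 'd':
  pos 8: 'd' -> replacement #1
  pos 18: 'd' -> replacement #2
Total replacements: 2

2


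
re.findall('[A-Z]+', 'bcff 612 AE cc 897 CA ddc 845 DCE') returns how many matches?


Pattern '[A-Z]+' finds one or more uppercase letters.
Text: 'bcff 612 AE cc 897 CA ddc 845 DCE'
Scanning for matches:
  Match 1: 'AE'
  Match 2: 'CA'
  Match 3: 'DCE'
Total matches: 3

3


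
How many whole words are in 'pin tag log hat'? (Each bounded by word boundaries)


Word boundaries (\b) mark the start/end of each word.
Text: 'pin tag log hat'
Splitting by whitespace:
  Word 1: 'pin'
  Word 2: 'tag'
  Word 3: 'log'
  Word 4: 'hat'
Total whole words: 4

4


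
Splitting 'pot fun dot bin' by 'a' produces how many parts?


Splitting by 'a' breaks the string at each occurrence of the separator.
Text: 'pot fun dot bin'
Parts after split:
  Part 1: 'pot fun dot bin'
Total parts: 1

1


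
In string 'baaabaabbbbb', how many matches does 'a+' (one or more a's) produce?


Pattern 'a+' matches one or more consecutive a's.
String: 'baaabaabbbbb'
Scanning for runs of a:
  Match 1: 'aaa' (length 3)
  Match 2: 'aa' (length 2)
Total matches: 2

2


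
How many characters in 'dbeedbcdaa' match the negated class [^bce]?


Negated class [^bce] matches any char NOT in {b, c, e}
Scanning 'dbeedbcdaa':
  pos 0: 'd' -> MATCH
  pos 1: 'b' -> no (excluded)
  pos 2: 'e' -> no (excluded)
  pos 3: 'e' -> no (excluded)
  pos 4: 'd' -> MATCH
  pos 5: 'b' -> no (excluded)
  pos 6: 'c' -> no (excluded)
  pos 7: 'd' -> MATCH
  pos 8: 'a' -> MATCH
  pos 9: 'a' -> MATCH
Total matches: 5

5


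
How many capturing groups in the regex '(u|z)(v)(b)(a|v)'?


To count capturing groups, count each '(' that starts a group.
Pattern: '(u|z)(v)(b)(a|v)'
Walking through the pattern:
  Position 0: '(' -> group #1
  Position 5: '(' -> group #2
  Position 8: '(' -> group #3
  Position 11: '(' -> group #4
Total capturing groups: 4

4


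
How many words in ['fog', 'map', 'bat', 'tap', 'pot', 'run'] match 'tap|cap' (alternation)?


Alternation 'tap|cap' matches either 'tap' or 'cap'.
Checking each word:
  'fog' -> no
  'map' -> no
  'bat' -> no
  'tap' -> MATCH
  'pot' -> no
  'run' -> no
Matches: ['tap']
Count: 1

1


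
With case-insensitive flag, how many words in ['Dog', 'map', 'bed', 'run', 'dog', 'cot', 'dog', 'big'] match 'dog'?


Case-insensitive matching: compare each word's lowercase form to 'dog'.
  'Dog' -> lower='dog' -> MATCH
  'map' -> lower='map' -> no
  'bed' -> lower='bed' -> no
  'run' -> lower='run' -> no
  'dog' -> lower='dog' -> MATCH
  'cot' -> lower='cot' -> no
  'dog' -> lower='dog' -> MATCH
  'big' -> lower='big' -> no
Matches: ['Dog', 'dog', 'dog']
Count: 3

3


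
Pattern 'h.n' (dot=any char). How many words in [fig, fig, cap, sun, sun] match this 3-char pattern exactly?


Pattern 'h.n' means: starts with 'h', any single char, ends with 'n'.
Checking each word (must be exactly 3 chars):
  'fig' (len=3): no
  'fig' (len=3): no
  'cap' (len=3): no
  'sun' (len=3): no
  'sun' (len=3): no
Matching words: []
Total: 0

0


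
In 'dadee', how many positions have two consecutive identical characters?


Looking for consecutive identical characters in 'dadee':
  pos 0-1: 'd' vs 'a' -> different
  pos 1-2: 'a' vs 'd' -> different
  pos 2-3: 'd' vs 'e' -> different
  pos 3-4: 'e' vs 'e' -> MATCH ('ee')
Consecutive identical pairs: ['ee']
Count: 1

1


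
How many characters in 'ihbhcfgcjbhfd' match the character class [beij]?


Character class [beij] matches any of: {b, e, i, j}
Scanning string 'ihbhcfgcjbhfd' character by character:
  pos 0: 'i' -> MATCH
  pos 1: 'h' -> no
  pos 2: 'b' -> MATCH
  pos 3: 'h' -> no
  pos 4: 'c' -> no
  pos 5: 'f' -> no
  pos 6: 'g' -> no
  pos 7: 'c' -> no
  pos 8: 'j' -> MATCH
  pos 9: 'b' -> MATCH
  pos 10: 'h' -> no
  pos 11: 'f' -> no
  pos 12: 'd' -> no
Total matches: 4

4


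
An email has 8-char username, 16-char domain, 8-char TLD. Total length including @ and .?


An email address has format: username@domain.tld
Username length: 8
'@' character: 1
Domain length: 16
'.' character: 1
TLD length: 8
Total = 8 + 1 + 16 + 1 + 8 = 34

34


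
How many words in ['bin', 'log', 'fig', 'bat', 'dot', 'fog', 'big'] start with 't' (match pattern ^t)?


Pattern ^t anchors to start of word. Check which words begin with 't':
  'bin' -> no
  'log' -> no
  'fig' -> no
  'bat' -> no
  'dot' -> no
  'fog' -> no
  'big' -> no
Matching words: []
Count: 0

0


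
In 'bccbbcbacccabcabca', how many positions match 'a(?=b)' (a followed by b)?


Lookahead 'a(?=b)' matches 'a' only when followed by 'b'.
String: 'bccbbcbacccabcabca'
Checking each position where char is 'a':
  pos 7: 'a' -> no (next='c')
  pos 11: 'a' -> MATCH (next='b')
  pos 14: 'a' -> MATCH (next='b')
Matching positions: [11, 14]
Count: 2

2


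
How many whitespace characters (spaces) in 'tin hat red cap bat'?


\s matches whitespace characters (spaces, tabs, etc.).
Text: 'tin hat red cap bat'
This text has 5 words separated by spaces.
Number of spaces = number of words - 1 = 5 - 1 = 4

4


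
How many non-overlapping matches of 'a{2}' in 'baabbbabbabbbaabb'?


Pattern 'a{2}' matches exactly 2 consecutive a's (greedy, non-overlapping).
String: 'baabbbabbabbbaabb'
Scanning for runs of a's:
  Run at pos 1: 'aa' (length 2) -> 1 match(es)
  Run at pos 6: 'a' (length 1) -> 0 match(es)
  Run at pos 9: 'a' (length 1) -> 0 match(es)
  Run at pos 13: 'aa' (length 2) -> 1 match(es)
Matches found: ['aa', 'aa']
Total: 2

2


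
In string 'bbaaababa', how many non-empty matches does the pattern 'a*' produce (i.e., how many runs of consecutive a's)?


Pattern 'a*' matches zero or more a's. We want non-empty runs of consecutive a's.
String: 'bbaaababa'
Walking through the string to find runs of a's:
  Run 1: positions 2-4 -> 'aaa'
  Run 2: positions 6-6 -> 'a'
  Run 3: positions 8-8 -> 'a'
Non-empty runs found: ['aaa', 'a', 'a']
Count: 3

3


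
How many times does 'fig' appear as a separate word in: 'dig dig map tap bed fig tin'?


Scanning each word for exact match 'fig':
  Word 1: 'dig' -> no
  Word 2: 'dig' -> no
  Word 3: 'map' -> no
  Word 4: 'tap' -> no
  Word 5: 'bed' -> no
  Word 6: 'fig' -> MATCH
  Word 7: 'tin' -> no
Total matches: 1

1


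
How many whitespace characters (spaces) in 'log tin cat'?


\s matches whitespace characters (spaces, tabs, etc.).
Text: 'log tin cat'
This text has 3 words separated by spaces.
Number of spaces = number of words - 1 = 3 - 1 = 2

2


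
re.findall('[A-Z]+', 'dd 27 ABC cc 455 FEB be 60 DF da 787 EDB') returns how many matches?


Pattern '[A-Z]+' finds one or more uppercase letters.
Text: 'dd 27 ABC cc 455 FEB be 60 DF da 787 EDB'
Scanning for matches:
  Match 1: 'ABC'
  Match 2: 'FEB'
  Match 3: 'DF'
  Match 4: 'EDB'
Total matches: 4

4


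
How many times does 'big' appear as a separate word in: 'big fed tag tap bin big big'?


Scanning each word for exact match 'big':
  Word 1: 'big' -> MATCH
  Word 2: 'fed' -> no
  Word 3: 'tag' -> no
  Word 4: 'tap' -> no
  Word 5: 'bin' -> no
  Word 6: 'big' -> MATCH
  Word 7: 'big' -> MATCH
Total matches: 3

3


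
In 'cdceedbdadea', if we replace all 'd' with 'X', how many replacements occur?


re.sub('d', 'X', text) replaces every occurrence of 'd' with 'X'.
Text: 'cdceedbdadea'
Scanning for 'd':
  pos 1: 'd' -> replacement #1
  pos 5: 'd' -> replacement #2
  pos 7: 'd' -> replacement #3
  pos 9: 'd' -> replacement #4
Total replacements: 4

4


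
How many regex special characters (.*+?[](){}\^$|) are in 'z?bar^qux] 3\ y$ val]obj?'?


Regex special characters are: . * + ? [ ] ( ) { } \ ^ $ |
Scanning 'z?bar^qux] 3\ y$ val]obj?':
  pos 1: '?' -> SPECIAL
  pos 5: '^' -> SPECIAL
  pos 9: ']' -> SPECIAL
  pos 12: '\' -> SPECIAL
  pos 15: '$' -> SPECIAL
  pos 20: ']' -> SPECIAL
  pos 24: '?' -> SPECIAL
Special chars found: ['?', '^', ']', '\\', '$', ']', '?']
Total: 7

7


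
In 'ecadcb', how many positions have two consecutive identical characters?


Looking for consecutive identical characters in 'ecadcb':
  pos 0-1: 'e' vs 'c' -> different
  pos 1-2: 'c' vs 'a' -> different
  pos 2-3: 'a' vs 'd' -> different
  pos 3-4: 'd' vs 'c' -> different
  pos 4-5: 'c' vs 'b' -> different
Consecutive identical pairs: []
Count: 0

0


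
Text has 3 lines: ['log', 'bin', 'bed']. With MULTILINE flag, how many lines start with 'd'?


With MULTILINE flag, ^ matches the start of each line.
Lines: ['log', 'bin', 'bed']
Checking which lines start with 'd':
  Line 1: 'log' -> no
  Line 2: 'bin' -> no
  Line 3: 'bed' -> no
Matching lines: []
Count: 0

0


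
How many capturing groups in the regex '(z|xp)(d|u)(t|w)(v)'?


To count capturing groups, count each '(' that starts a group.
Pattern: '(z|xp)(d|u)(t|w)(v)'
Walking through the pattern:
  Position 0: '(' -> group #1
  Position 6: '(' -> group #2
  Position 11: '(' -> group #3
  Position 16: '(' -> group #4
Total capturing groups: 4

4


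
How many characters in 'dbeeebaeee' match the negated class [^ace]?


Negated class [^ace] matches any char NOT in {a, c, e}
Scanning 'dbeeebaeee':
  pos 0: 'd' -> MATCH
  pos 1: 'b' -> MATCH
  pos 2: 'e' -> no (excluded)
  pos 3: 'e' -> no (excluded)
  pos 4: 'e' -> no (excluded)
  pos 5: 'b' -> MATCH
  pos 6: 'a' -> no (excluded)
  pos 7: 'e' -> no (excluded)
  pos 8: 'e' -> no (excluded)
  pos 9: 'e' -> no (excluded)
Total matches: 3

3


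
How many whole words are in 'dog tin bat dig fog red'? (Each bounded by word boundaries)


Word boundaries (\b) mark the start/end of each word.
Text: 'dog tin bat dig fog red'
Splitting by whitespace:
  Word 1: 'dog'
  Word 2: 'tin'
  Word 3: 'bat'
  Word 4: 'dig'
  Word 5: 'fog'
  Word 6: 'red'
Total whole words: 6

6


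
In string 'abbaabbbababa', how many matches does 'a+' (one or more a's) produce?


Pattern 'a+' matches one or more consecutive a's.
String: 'abbaabbbababa'
Scanning for runs of a:
  Match 1: 'a' (length 1)
  Match 2: 'aa' (length 2)
  Match 3: 'a' (length 1)
  Match 4: 'a' (length 1)
  Match 5: 'a' (length 1)
Total matches: 5

5


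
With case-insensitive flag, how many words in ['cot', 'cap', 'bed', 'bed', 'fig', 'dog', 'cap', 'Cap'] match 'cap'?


Case-insensitive matching: compare each word's lowercase form to 'cap'.
  'cot' -> lower='cot' -> no
  'cap' -> lower='cap' -> MATCH
  'bed' -> lower='bed' -> no
  'bed' -> lower='bed' -> no
  'fig' -> lower='fig' -> no
  'dog' -> lower='dog' -> no
  'cap' -> lower='cap' -> MATCH
  'Cap' -> lower='cap' -> MATCH
Matches: ['cap', 'cap', 'Cap']
Count: 3

3


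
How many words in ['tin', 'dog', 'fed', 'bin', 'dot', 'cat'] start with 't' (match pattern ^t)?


Pattern ^t anchors to start of word. Check which words begin with 't':
  'tin' -> MATCH (starts with 't')
  'dog' -> no
  'fed' -> no
  'bin' -> no
  'dot' -> no
  'cat' -> no
Matching words: ['tin']
Count: 1

1


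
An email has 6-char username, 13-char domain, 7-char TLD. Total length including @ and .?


An email address has format: username@domain.tld
Username length: 6
'@' character: 1
Domain length: 13
'.' character: 1
TLD length: 7
Total = 6 + 1 + 13 + 1 + 7 = 28

28


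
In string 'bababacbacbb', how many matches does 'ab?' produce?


Pattern 'ab?' matches 'a' optionally followed by 'b'.
String: 'bababacbacbb'
Scanning left to right for 'a' then checking next char:
  Match 1: 'ab' (a followed by b)
  Match 2: 'ab' (a followed by b)
  Match 3: 'a' (a not followed by b)
  Match 4: 'a' (a not followed by b)
Total matches: 4

4


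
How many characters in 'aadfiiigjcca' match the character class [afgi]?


Character class [afgi] matches any of: {a, f, g, i}
Scanning string 'aadfiiigjcca' character by character:
  pos 0: 'a' -> MATCH
  pos 1: 'a' -> MATCH
  pos 2: 'd' -> no
  pos 3: 'f' -> MATCH
  pos 4: 'i' -> MATCH
  pos 5: 'i' -> MATCH
  pos 6: 'i' -> MATCH
  pos 7: 'g' -> MATCH
  pos 8: 'j' -> no
  pos 9: 'c' -> no
  pos 10: 'c' -> no
  pos 11: 'a' -> MATCH
Total matches: 8

8


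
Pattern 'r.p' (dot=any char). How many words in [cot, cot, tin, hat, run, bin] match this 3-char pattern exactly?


Pattern 'r.p' means: starts with 'r', any single char, ends with 'p'.
Checking each word (must be exactly 3 chars):
  'cot' (len=3): no
  'cot' (len=3): no
  'tin' (len=3): no
  'hat' (len=3): no
  'run' (len=3): no
  'bin' (len=3): no
Matching words: []
Total: 0

0


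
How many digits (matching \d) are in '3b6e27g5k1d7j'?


\d matches any digit 0-9.
Scanning '3b6e27g5k1d7j':
  pos 0: '3' -> DIGIT
  pos 2: '6' -> DIGIT
  pos 4: '2' -> DIGIT
  pos 5: '7' -> DIGIT
  pos 7: '5' -> DIGIT
  pos 9: '1' -> DIGIT
  pos 11: '7' -> DIGIT
Digits found: ['3', '6', '2', '7', '5', '1', '7']
Total: 7

7


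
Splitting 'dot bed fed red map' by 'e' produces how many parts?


Splitting by 'e' breaks the string at each occurrence of the separator.
Text: 'dot bed fed red map'
Parts after split:
  Part 1: 'dot b'
  Part 2: 'd f'
  Part 3: 'd r'
  Part 4: 'd map'
Total parts: 4

4


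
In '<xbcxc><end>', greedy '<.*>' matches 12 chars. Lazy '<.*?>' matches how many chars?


Greedy '<.*>' tries to match as MUCH as possible.
Lazy '<.*?>' tries to match as LITTLE as possible.

String: '<xbcxc><end>'
Greedy '<.*>' starts at first '<' and extends to the LAST '>': '<xbcxc><end>' (12 chars)
Lazy '<.*?>' starts at first '<' and stops at the FIRST '>': '<xbcxc>' (7 chars)

7


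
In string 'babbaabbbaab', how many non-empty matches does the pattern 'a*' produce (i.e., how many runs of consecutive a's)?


Pattern 'a*' matches zero or more a's. We want non-empty runs of consecutive a's.
String: 'babbaabbbaab'
Walking through the string to find runs of a's:
  Run 1: positions 1-1 -> 'a'
  Run 2: positions 4-5 -> 'aa'
  Run 3: positions 9-10 -> 'aa'
Non-empty runs found: ['a', 'aa', 'aa']
Count: 3

3


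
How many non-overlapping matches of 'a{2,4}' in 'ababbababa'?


Pattern 'a{2,4}' matches between 2 and 4 consecutive a's (greedy).
String: 'ababbababa'
Finding runs of a's and applying greedy matching:
  Run at pos 0: 'a' (length 1)
  Run at pos 2: 'a' (length 1)
  Run at pos 5: 'a' (length 1)
  Run at pos 7: 'a' (length 1)
  Run at pos 9: 'a' (length 1)
Matches: []
Count: 0

0


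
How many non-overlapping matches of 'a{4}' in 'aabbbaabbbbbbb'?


Pattern 'a{4}' matches exactly 4 consecutive a's (greedy, non-overlapping).
String: 'aabbbaabbbbbbb'
Scanning for runs of a's:
  Run at pos 0: 'aa' (length 2) -> 0 match(es)
  Run at pos 5: 'aa' (length 2) -> 0 match(es)
Matches found: []
Total: 0

0


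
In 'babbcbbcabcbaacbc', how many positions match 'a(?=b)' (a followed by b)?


Lookahead 'a(?=b)' matches 'a' only when followed by 'b'.
String: 'babbcbbcabcbaacbc'
Checking each position where char is 'a':
  pos 1: 'a' -> MATCH (next='b')
  pos 8: 'a' -> MATCH (next='b')
  pos 12: 'a' -> no (next='a')
  pos 13: 'a' -> no (next='c')
Matching positions: [1, 8]
Count: 2

2


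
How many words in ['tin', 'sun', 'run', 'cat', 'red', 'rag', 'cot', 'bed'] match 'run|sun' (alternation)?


Alternation 'run|sun' matches either 'run' or 'sun'.
Checking each word:
  'tin' -> no
  'sun' -> MATCH
  'run' -> MATCH
  'cat' -> no
  'red' -> no
  'rag' -> no
  'cot' -> no
  'bed' -> no
Matches: ['sun', 'run']
Count: 2

2


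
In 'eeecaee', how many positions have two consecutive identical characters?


Looking for consecutive identical characters in 'eeecaee':
  pos 0-1: 'e' vs 'e' -> MATCH ('ee')
  pos 1-2: 'e' vs 'e' -> MATCH ('ee')
  pos 2-3: 'e' vs 'c' -> different
  pos 3-4: 'c' vs 'a' -> different
  pos 4-5: 'a' vs 'e' -> different
  pos 5-6: 'e' vs 'e' -> MATCH ('ee')
Consecutive identical pairs: ['ee', 'ee', 'ee']
Count: 3

3


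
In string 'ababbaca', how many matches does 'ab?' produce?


Pattern 'ab?' matches 'a' optionally followed by 'b'.
String: 'ababbaca'
Scanning left to right for 'a' then checking next char:
  Match 1: 'ab' (a followed by b)
  Match 2: 'ab' (a followed by b)
  Match 3: 'a' (a not followed by b)
  Match 4: 'a' (a not followed by b)
Total matches: 4

4


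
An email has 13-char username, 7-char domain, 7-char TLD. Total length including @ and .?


An email address has format: username@domain.tld
Username length: 13
'@' character: 1
Domain length: 7
'.' character: 1
TLD length: 7
Total = 13 + 1 + 7 + 1 + 7 = 29

29


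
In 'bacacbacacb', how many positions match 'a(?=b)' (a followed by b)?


Lookahead 'a(?=b)' matches 'a' only when followed by 'b'.
String: 'bacacbacacb'
Checking each position where char is 'a':
  pos 1: 'a' -> no (next='c')
  pos 3: 'a' -> no (next='c')
  pos 6: 'a' -> no (next='c')
  pos 8: 'a' -> no (next='c')
Matching positions: []
Count: 0

0


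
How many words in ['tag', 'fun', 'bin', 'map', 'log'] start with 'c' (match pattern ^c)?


Pattern ^c anchors to start of word. Check which words begin with 'c':
  'tag' -> no
  'fun' -> no
  'bin' -> no
  'map' -> no
  'log' -> no
Matching words: []
Count: 0

0


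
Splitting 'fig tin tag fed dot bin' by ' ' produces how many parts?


Splitting by ' ' breaks the string at each occurrence of the separator.
Text: 'fig tin tag fed dot bin'
Parts after split:
  Part 1: 'fig'
  Part 2: 'tin'
  Part 3: 'tag'
  Part 4: 'fed'
  Part 5: 'dot'
  Part 6: 'bin'
Total parts: 6

6


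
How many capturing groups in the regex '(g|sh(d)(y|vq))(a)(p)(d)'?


To count capturing groups, count each '(' that starts a group.
Pattern: '(g|sh(d)(y|vq))(a)(p)(d)'
Walking through the pattern:
  Position 0: '(' -> group #1
  Position 5: '(' -> group #2
  Position 8: '(' -> group #3
  Position 15: '(' -> group #4
  Position 18: '(' -> group #5
  Position 21: '(' -> group #6
Total capturing groups: 6

6


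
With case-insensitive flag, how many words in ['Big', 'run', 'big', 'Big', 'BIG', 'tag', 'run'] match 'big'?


Case-insensitive matching: compare each word's lowercase form to 'big'.
  'Big' -> lower='big' -> MATCH
  'run' -> lower='run' -> no
  'big' -> lower='big' -> MATCH
  'Big' -> lower='big' -> MATCH
  'BIG' -> lower='big' -> MATCH
  'tag' -> lower='tag' -> no
  'run' -> lower='run' -> no
Matches: ['Big', 'big', 'Big', 'BIG']
Count: 4

4


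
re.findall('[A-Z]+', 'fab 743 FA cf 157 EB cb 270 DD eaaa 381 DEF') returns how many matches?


Pattern '[A-Z]+' finds one or more uppercase letters.
Text: 'fab 743 FA cf 157 EB cb 270 DD eaaa 381 DEF'
Scanning for matches:
  Match 1: 'FA'
  Match 2: 'EB'
  Match 3: 'DD'
  Match 4: 'DEF'
Total matches: 4

4


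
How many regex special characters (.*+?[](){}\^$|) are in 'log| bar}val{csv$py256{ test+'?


Regex special characters are: . * + ? [ ] ( ) { } \ ^ $ |
Scanning 'log| bar}val{csv$py256{ test+':
  pos 3: '|' -> SPECIAL
  pos 8: '}' -> SPECIAL
  pos 12: '{' -> SPECIAL
  pos 16: '$' -> SPECIAL
  pos 22: '{' -> SPECIAL
  pos 28: '+' -> SPECIAL
Special chars found: ['|', '}', '{', '$', '{', '+']
Total: 6

6


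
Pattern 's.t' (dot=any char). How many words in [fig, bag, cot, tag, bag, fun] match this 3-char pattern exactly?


Pattern 's.t' means: starts with 's', any single char, ends with 't'.
Checking each word (must be exactly 3 chars):
  'fig' (len=3): no
  'bag' (len=3): no
  'cot' (len=3): no
  'tag' (len=3): no
  'bag' (len=3): no
  'fun' (len=3): no
Matching words: []
Total: 0

0


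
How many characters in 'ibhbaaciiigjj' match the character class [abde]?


Character class [abde] matches any of: {a, b, d, e}
Scanning string 'ibhbaaciiigjj' character by character:
  pos 0: 'i' -> no
  pos 1: 'b' -> MATCH
  pos 2: 'h' -> no
  pos 3: 'b' -> MATCH
  pos 4: 'a' -> MATCH
  pos 5: 'a' -> MATCH
  pos 6: 'c' -> no
  pos 7: 'i' -> no
  pos 8: 'i' -> no
  pos 9: 'i' -> no
  pos 10: 'g' -> no
  pos 11: 'j' -> no
  pos 12: 'j' -> no
Total matches: 4

4


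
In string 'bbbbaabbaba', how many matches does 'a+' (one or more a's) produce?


Pattern 'a+' matches one or more consecutive a's.
String: 'bbbbaabbaba'
Scanning for runs of a:
  Match 1: 'aa' (length 2)
  Match 2: 'a' (length 1)
  Match 3: 'a' (length 1)
Total matches: 3

3


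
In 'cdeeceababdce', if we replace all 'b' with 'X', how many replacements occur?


re.sub('b', 'X', text) replaces every occurrence of 'b' with 'X'.
Text: 'cdeeceababdce'
Scanning for 'b':
  pos 7: 'b' -> replacement #1
  pos 9: 'b' -> replacement #2
Total replacements: 2

2


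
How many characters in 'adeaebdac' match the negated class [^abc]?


Negated class [^abc] matches any char NOT in {a, b, c}
Scanning 'adeaebdac':
  pos 0: 'a' -> no (excluded)
  pos 1: 'd' -> MATCH
  pos 2: 'e' -> MATCH
  pos 3: 'a' -> no (excluded)
  pos 4: 'e' -> MATCH
  pos 5: 'b' -> no (excluded)
  pos 6: 'd' -> MATCH
  pos 7: 'a' -> no (excluded)
  pos 8: 'c' -> no (excluded)
Total matches: 4

4


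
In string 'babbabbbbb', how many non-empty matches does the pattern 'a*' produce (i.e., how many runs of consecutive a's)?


Pattern 'a*' matches zero or more a's. We want non-empty runs of consecutive a's.
String: 'babbabbbbb'
Walking through the string to find runs of a's:
  Run 1: positions 1-1 -> 'a'
  Run 2: positions 4-4 -> 'a'
Non-empty runs found: ['a', 'a']
Count: 2

2


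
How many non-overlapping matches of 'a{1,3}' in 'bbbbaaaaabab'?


Pattern 'a{1,3}' matches between 1 and 3 consecutive a's (greedy).
String: 'bbbbaaaaabab'
Finding runs of a's and applying greedy matching:
  Run at pos 4: 'aaaaa' (length 5)
  Run at pos 10: 'a' (length 1)
Matches: ['aaa', 'aa', 'a']
Count: 3

3


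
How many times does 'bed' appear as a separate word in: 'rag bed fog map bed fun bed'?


Scanning each word for exact match 'bed':
  Word 1: 'rag' -> no
  Word 2: 'bed' -> MATCH
  Word 3: 'fog' -> no
  Word 4: 'map' -> no
  Word 5: 'bed' -> MATCH
  Word 6: 'fun' -> no
  Word 7: 'bed' -> MATCH
Total matches: 3

3


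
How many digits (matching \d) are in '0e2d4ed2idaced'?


\d matches any digit 0-9.
Scanning '0e2d4ed2idaced':
  pos 0: '0' -> DIGIT
  pos 2: '2' -> DIGIT
  pos 4: '4' -> DIGIT
  pos 7: '2' -> DIGIT
Digits found: ['0', '2', '4', '2']
Total: 4

4


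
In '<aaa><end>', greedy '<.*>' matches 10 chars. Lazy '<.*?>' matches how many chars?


Greedy '<.*>' tries to match as MUCH as possible.
Lazy '<.*?>' tries to match as LITTLE as possible.

String: '<aaa><end>'
Greedy '<.*>' starts at first '<' and extends to the LAST '>': '<aaa><end>' (10 chars)
Lazy '<.*?>' starts at first '<' and stops at the FIRST '>': '<aaa>' (5 chars)

5


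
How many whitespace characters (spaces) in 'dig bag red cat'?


\s matches whitespace characters (spaces, tabs, etc.).
Text: 'dig bag red cat'
This text has 4 words separated by spaces.
Number of spaces = number of words - 1 = 4 - 1 = 3

3


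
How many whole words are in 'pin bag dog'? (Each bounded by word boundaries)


Word boundaries (\b) mark the start/end of each word.
Text: 'pin bag dog'
Splitting by whitespace:
  Word 1: 'pin'
  Word 2: 'bag'
  Word 3: 'dog'
Total whole words: 3

3


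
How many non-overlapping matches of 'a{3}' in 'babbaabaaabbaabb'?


Pattern 'a{3}' matches exactly 3 consecutive a's (greedy, non-overlapping).
String: 'babbaabaaabbaabb'
Scanning for runs of a's:
  Run at pos 1: 'a' (length 1) -> 0 match(es)
  Run at pos 4: 'aa' (length 2) -> 0 match(es)
  Run at pos 7: 'aaa' (length 3) -> 1 match(es)
  Run at pos 12: 'aa' (length 2) -> 0 match(es)
Matches found: ['aaa']
Total: 1

1


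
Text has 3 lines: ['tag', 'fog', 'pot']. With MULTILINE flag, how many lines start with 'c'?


With MULTILINE flag, ^ matches the start of each line.
Lines: ['tag', 'fog', 'pot']
Checking which lines start with 'c':
  Line 1: 'tag' -> no
  Line 2: 'fog' -> no
  Line 3: 'pot' -> no
Matching lines: []
Count: 0

0


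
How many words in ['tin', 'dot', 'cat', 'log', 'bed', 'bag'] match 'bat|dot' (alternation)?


Alternation 'bat|dot' matches either 'bat' or 'dot'.
Checking each word:
  'tin' -> no
  'dot' -> MATCH
  'cat' -> no
  'log' -> no
  'bed' -> no
  'bag' -> no
Matches: ['dot']
Count: 1

1


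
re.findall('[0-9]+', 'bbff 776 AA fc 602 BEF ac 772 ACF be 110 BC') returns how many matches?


Pattern '[0-9]+' finds one or more digits.
Text: 'bbff 776 AA fc 602 BEF ac 772 ACF be 110 BC'
Scanning for matches:
  Match 1: '776'
  Match 2: '602'
  Match 3: '772'
  Match 4: '110'
Total matches: 4

4


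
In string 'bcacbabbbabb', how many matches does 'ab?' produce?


Pattern 'ab?' matches 'a' optionally followed by 'b'.
String: 'bcacbabbbabb'
Scanning left to right for 'a' then checking next char:
  Match 1: 'a' (a not followed by b)
  Match 2: 'ab' (a followed by b)
  Match 3: 'ab' (a followed by b)
Total matches: 3

3


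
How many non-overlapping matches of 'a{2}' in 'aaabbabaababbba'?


Pattern 'a{2}' matches exactly 2 consecutive a's (greedy, non-overlapping).
String: 'aaabbabaababbba'
Scanning for runs of a's:
  Run at pos 0: 'aaa' (length 3) -> 1 match(es)
  Run at pos 5: 'a' (length 1) -> 0 match(es)
  Run at pos 7: 'aa' (length 2) -> 1 match(es)
  Run at pos 10: 'a' (length 1) -> 0 match(es)
  Run at pos 14: 'a' (length 1) -> 0 match(es)
Matches found: ['aa', 'aa']
Total: 2

2
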